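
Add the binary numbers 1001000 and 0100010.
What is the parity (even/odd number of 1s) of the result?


1001000 = 72
0100010 = 34
Sum = 106 = 1101010
1s count = 4

even parity (4 ones in 1101010)


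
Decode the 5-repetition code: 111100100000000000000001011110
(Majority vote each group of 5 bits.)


Groups: 11110, 01000, 00000, 00000, 00010, 11110
Majority votes: 100001

100001


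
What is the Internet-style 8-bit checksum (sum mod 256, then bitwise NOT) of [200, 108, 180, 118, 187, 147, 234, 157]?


Sum = 1331 mod 256 = 51
Complement = 204

204


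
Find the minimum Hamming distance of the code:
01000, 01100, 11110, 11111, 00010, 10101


Comparing all pairs, minimum distance: 1
Can detect 0 errors, correct 0 errors

1


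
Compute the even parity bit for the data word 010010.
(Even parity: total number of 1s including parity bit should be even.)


Number of 1s in data: 2
Parity bit: 0

0


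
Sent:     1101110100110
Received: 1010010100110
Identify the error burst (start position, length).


XOR: 0111100000000

Burst at position 1, length 4


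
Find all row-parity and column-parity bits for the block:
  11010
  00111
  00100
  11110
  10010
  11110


Row parities: 111000
Column parities: 01011

Row P: 111000, Col P: 01011, Corner: 1


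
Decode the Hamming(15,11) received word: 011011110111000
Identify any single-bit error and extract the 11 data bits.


Syndrome = 0: no error detected

Data: 11110111000 (no errors)


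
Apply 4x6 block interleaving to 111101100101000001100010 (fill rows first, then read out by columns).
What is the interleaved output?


Matrix:
  111101
  100101
  000001
  100010
Read columns: 110110001000110000011110

110110001000110000011110


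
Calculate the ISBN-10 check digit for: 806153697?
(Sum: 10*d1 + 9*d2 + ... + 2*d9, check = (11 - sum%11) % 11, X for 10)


Weighted sum: 245
245 mod 11 = 3

Check digit: 8


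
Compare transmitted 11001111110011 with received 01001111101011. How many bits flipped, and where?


XOR: 10000000011000

3 error(s) at position(s): 0, 9, 10


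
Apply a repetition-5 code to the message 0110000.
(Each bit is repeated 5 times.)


Each bit -> 5 copies

00000111111111100000000000000000000


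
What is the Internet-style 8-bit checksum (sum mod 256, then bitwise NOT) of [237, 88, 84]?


Sum = 409 mod 256 = 153
Complement = 102

102


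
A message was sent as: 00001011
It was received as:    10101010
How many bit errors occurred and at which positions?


XOR: 10100001

3 error(s) at position(s): 0, 2, 7


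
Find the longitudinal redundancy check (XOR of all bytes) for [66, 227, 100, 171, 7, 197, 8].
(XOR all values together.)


XOR chain: 66 ^ 227 ^ 100 ^ 171 ^ 7 ^ 197 ^ 8 = 164

164


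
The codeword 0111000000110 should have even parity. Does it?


Number of 1s: 5

No, parity error (5 ones)


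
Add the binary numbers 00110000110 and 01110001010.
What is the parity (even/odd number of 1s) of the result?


00110000110 = 390
01110001010 = 906
Sum = 1296 = 10100010000
1s count = 3

odd parity (3 ones in 10100010000)


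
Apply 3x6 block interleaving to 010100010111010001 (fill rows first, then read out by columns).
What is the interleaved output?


Matrix:
  010100
  010111
  010001
Read columns: 000111000110010011

000111000110010011


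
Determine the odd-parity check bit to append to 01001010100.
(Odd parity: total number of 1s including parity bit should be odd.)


Number of 1s in data: 4
Parity bit: 1

1


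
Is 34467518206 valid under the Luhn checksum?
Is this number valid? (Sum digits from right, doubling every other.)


Luhn sum = 42
42 mod 10 = 2

Invalid (Luhn sum mod 10 = 2)


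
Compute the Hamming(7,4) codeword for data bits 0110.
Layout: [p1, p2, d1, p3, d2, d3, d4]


Parity bits: p1=1, p2=1, p3=0

1100110


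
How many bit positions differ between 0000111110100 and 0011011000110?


XOR: 0011100110010
Count of 1s: 6

6


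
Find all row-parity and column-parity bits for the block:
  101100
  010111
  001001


Row parities: 100
Column parities: 110010

Row P: 100, Col P: 110010, Corner: 1


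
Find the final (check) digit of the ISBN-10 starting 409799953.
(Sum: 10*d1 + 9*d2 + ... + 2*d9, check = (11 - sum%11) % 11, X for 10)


Weighted sum: 317
317 mod 11 = 9

Check digit: 2


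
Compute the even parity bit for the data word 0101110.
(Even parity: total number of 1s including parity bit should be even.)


Number of 1s in data: 4
Parity bit: 0

0


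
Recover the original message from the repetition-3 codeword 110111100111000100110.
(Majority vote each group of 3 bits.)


Groups: 110, 111, 100, 111, 000, 100, 110
Majority votes: 1101001

1101001


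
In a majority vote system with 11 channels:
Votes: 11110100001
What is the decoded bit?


Ones: 6 out of 11
Threshold: 6

1 (6/11 voted 1)


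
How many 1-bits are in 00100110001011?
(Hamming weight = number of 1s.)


Counting 1s in 00100110001011

6


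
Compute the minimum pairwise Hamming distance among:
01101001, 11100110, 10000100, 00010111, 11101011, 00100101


Comparing all pairs, minimum distance: 2
Can detect 1 errors, correct 0 errors

2


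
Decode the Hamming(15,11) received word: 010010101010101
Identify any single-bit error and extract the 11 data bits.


Syndrome = 0: no error detected

Data: 01011010101 (no errors)


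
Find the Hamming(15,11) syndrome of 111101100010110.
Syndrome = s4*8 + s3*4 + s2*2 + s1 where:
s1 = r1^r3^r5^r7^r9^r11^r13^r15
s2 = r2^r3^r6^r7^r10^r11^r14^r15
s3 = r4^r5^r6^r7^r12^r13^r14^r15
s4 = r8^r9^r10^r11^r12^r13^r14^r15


s1=1, s2=0, s3=1, s4=1

Syndrome = 13 (error at position 13)


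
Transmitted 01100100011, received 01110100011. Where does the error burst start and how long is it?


XOR: 00010000000

Burst at position 3, length 1


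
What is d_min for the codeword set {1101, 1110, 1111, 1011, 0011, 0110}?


Comparing all pairs, minimum distance: 1
Can detect 0 errors, correct 0 errors

1


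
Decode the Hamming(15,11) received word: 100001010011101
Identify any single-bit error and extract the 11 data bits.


Syndrome = 10: error at position 10

Data: 00100111101 (corrected bit 10)


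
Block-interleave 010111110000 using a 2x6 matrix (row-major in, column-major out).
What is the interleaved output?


Matrix:
  010111
  110000
Read columns: 011100101010

011100101010


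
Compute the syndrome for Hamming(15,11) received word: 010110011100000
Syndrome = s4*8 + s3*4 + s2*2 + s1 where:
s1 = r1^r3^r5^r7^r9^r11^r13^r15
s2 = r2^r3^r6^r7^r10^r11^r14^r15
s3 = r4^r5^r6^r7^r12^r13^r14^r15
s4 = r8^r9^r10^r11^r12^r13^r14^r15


s1=0, s2=0, s3=0, s4=1

Syndrome = 8 (error at position 8)


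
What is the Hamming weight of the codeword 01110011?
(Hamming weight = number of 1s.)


Counting 1s in 01110011

5


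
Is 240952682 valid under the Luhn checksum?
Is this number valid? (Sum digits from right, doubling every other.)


Luhn sum = 43
43 mod 10 = 3

Invalid (Luhn sum mod 10 = 3)


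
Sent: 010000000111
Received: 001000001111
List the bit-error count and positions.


XOR: 011000001000

3 error(s) at position(s): 1, 2, 8


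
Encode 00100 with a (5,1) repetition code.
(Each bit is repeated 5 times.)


Each bit -> 5 copies

0000000000111110000000000


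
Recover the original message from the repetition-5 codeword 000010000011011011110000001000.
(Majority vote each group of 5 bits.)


Groups: 00001, 00000, 11011, 01111, 00000, 01000
Majority votes: 001100

001100


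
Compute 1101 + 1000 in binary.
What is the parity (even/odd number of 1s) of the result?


1101 = 13
1000 = 8
Sum = 21 = 10101
1s count = 3

odd parity (3 ones in 10101)


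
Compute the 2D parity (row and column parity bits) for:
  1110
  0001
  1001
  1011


Row parities: 1101
Column parities: 1101

Row P: 1101, Col P: 1101, Corner: 1


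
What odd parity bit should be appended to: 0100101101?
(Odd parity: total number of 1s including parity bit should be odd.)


Number of 1s in data: 5
Parity bit: 0

0


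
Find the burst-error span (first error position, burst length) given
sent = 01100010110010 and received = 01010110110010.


XOR: 00110100000000

Burst at position 2, length 4


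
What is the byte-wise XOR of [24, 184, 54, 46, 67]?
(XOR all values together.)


XOR chain: 24 ^ 184 ^ 54 ^ 46 ^ 67 = 251

251


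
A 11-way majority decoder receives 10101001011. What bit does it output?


Ones: 6 out of 11
Threshold: 6

1 (6/11 voted 1)


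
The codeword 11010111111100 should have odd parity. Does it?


Number of 1s: 10

No, parity error (10 ones)


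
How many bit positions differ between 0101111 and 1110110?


XOR: 1011001
Count of 1s: 4

4


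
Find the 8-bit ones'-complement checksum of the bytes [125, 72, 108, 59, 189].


Sum = 553 mod 256 = 41
Complement = 214

214


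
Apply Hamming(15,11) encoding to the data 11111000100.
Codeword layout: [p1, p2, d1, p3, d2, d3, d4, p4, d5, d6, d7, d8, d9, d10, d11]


Parity bits: p1=1, p2=1, p3=0, p4=0

111011101000100


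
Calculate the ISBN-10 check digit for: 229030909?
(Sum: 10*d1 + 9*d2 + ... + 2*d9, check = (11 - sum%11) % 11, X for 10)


Weighted sum: 182
182 mod 11 = 6

Check digit: 5


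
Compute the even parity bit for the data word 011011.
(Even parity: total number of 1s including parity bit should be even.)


Number of 1s in data: 4
Parity bit: 0

0


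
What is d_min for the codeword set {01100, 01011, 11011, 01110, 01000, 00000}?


Comparing all pairs, minimum distance: 1
Can detect 0 errors, correct 0 errors

1


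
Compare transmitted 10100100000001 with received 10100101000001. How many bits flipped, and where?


XOR: 00000001000000

1 error(s) at position(s): 7


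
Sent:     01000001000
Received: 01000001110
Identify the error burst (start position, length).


XOR: 00000000110

Burst at position 8, length 2


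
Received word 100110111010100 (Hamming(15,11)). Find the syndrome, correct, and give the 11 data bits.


Syndrome = 0: no error detected

Data: 01011010100 (no errors)


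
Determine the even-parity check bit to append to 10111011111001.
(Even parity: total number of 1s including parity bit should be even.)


Number of 1s in data: 10
Parity bit: 0

0


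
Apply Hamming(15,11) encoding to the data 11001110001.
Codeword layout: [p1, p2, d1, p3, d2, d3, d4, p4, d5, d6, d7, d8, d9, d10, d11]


Parity bits: p1=1, p2=0, p3=0, p4=0

101010001110001


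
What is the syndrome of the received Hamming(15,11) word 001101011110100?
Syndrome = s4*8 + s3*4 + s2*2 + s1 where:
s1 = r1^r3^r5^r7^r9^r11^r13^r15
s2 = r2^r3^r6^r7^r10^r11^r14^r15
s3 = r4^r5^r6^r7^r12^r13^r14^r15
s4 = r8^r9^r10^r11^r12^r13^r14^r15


s1=0, s2=0, s3=1, s4=1

Syndrome = 12 (error at position 12)


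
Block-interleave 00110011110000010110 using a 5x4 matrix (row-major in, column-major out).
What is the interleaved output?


Matrix:
  0011
  0011
  1100
  0001
  0110
Read columns: 00100001011100111010

00100001011100111010


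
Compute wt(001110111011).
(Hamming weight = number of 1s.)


Counting 1s in 001110111011

8


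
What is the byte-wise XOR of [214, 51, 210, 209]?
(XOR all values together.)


XOR chain: 214 ^ 51 ^ 210 ^ 209 = 230

230


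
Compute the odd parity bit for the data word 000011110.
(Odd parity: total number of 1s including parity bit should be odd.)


Number of 1s in data: 4
Parity bit: 1

1


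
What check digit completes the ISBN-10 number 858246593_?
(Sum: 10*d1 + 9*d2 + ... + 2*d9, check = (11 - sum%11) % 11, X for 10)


Weighted sum: 310
310 mod 11 = 2

Check digit: 9


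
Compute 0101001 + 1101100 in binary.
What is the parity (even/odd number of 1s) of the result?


0101001 = 41
1101100 = 108
Sum = 149 = 10010101
1s count = 4

even parity (4 ones in 10010101)


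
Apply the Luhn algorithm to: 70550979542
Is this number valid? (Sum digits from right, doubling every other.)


Luhn sum = 53
53 mod 10 = 3

Invalid (Luhn sum mod 10 = 3)


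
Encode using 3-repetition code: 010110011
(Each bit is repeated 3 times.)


Each bit -> 3 copies

000111000111111000000111111


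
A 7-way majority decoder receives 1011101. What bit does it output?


Ones: 5 out of 7
Threshold: 4

1 (5/7 voted 1)


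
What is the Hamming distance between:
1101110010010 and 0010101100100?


XOR: 1111011110110
Count of 1s: 10

10


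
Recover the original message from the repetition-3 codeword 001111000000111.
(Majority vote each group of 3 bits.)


Groups: 001, 111, 000, 000, 111
Majority votes: 01001

01001


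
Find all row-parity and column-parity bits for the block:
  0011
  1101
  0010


Row parities: 011
Column parities: 1100

Row P: 011, Col P: 1100, Corner: 0


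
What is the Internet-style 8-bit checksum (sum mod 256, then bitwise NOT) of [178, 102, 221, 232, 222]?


Sum = 955 mod 256 = 187
Complement = 68

68


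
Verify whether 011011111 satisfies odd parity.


Number of 1s: 7

Yes, parity is correct (7 ones)


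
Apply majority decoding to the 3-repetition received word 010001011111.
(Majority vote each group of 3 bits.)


Groups: 010, 001, 011, 111
Majority votes: 0011

0011


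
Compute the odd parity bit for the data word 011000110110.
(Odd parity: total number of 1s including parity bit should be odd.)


Number of 1s in data: 6
Parity bit: 1

1


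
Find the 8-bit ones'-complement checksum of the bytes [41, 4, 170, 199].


Sum = 414 mod 256 = 158
Complement = 97

97


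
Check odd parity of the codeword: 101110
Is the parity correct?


Number of 1s: 4

No, parity error (4 ones)


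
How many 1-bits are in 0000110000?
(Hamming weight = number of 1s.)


Counting 1s in 0000110000

2


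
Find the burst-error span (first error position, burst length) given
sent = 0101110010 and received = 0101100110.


XOR: 0000010100

Burst at position 5, length 3


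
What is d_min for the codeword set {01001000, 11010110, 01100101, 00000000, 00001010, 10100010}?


Comparing all pairs, minimum distance: 2
Can detect 1 errors, correct 0 errors

2


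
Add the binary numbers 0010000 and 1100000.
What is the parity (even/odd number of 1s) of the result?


0010000 = 16
1100000 = 96
Sum = 112 = 1110000
1s count = 3

odd parity (3 ones in 1110000)


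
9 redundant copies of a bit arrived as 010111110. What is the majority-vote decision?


Ones: 6 out of 9
Threshold: 5

1 (6/9 voted 1)


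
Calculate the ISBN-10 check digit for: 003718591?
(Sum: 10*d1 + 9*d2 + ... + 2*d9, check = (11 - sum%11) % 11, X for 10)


Weighted sum: 168
168 mod 11 = 3

Check digit: 8


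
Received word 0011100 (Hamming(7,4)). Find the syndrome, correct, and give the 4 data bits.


Syndrome = 2: error at position 2

Data: 1100 (corrected bit 2)


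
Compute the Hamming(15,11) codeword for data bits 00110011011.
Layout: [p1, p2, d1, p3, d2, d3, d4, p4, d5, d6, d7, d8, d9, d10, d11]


Parity bits: p1=1, p2=1, p3=1, p4=0

110101100011011


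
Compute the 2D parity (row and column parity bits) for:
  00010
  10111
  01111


Row parities: 100
Column parities: 11010

Row P: 100, Col P: 11010, Corner: 1


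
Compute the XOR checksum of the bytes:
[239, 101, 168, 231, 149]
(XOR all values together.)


XOR chain: 239 ^ 101 ^ 168 ^ 231 ^ 149 = 80

80


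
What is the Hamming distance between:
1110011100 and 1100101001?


XOR: 0010110101
Count of 1s: 5

5


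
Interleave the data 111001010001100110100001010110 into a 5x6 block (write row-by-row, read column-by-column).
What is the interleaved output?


Matrix:
  111001
  010001
  100110
  100001
  010110
Read columns: 101101100110000001010010111010

101101100110000001010010111010


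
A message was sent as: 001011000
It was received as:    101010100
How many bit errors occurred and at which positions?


XOR: 100001100

3 error(s) at position(s): 0, 5, 6


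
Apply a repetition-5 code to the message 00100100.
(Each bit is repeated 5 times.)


Each bit -> 5 copies

0000000000111110000000000111110000000000


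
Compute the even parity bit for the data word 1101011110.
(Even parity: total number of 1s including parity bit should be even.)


Number of 1s in data: 7
Parity bit: 1

1


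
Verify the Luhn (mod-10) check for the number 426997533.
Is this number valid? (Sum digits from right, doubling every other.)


Luhn sum = 51
51 mod 10 = 1

Invalid (Luhn sum mod 10 = 1)


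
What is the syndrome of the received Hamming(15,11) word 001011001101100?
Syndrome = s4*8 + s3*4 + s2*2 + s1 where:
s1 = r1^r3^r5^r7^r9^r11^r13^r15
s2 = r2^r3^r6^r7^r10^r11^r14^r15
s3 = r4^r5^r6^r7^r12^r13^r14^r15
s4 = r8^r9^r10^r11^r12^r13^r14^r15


s1=0, s2=1, s3=0, s4=0

Syndrome = 2 (error at position 2)


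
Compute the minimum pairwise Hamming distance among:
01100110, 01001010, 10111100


Comparing all pairs, minimum distance: 3
Can detect 2 errors, correct 1 errors

3


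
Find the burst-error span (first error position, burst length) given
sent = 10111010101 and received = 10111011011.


XOR: 00000001110

Burst at position 7, length 3


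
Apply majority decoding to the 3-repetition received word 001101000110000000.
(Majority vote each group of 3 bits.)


Groups: 001, 101, 000, 110, 000, 000
Majority votes: 010100

010100


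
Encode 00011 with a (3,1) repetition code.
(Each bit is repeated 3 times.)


Each bit -> 3 copies

000000000111111


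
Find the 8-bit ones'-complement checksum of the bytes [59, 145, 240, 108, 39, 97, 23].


Sum = 711 mod 256 = 199
Complement = 56

56


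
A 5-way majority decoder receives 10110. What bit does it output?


Ones: 3 out of 5
Threshold: 3

1 (3/5 voted 1)


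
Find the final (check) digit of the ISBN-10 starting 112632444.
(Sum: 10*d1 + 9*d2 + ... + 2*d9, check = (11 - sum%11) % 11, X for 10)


Weighted sum: 141
141 mod 11 = 9

Check digit: 2


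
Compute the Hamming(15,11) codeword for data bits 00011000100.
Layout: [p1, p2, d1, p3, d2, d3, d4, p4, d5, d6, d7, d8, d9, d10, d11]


Parity bits: p1=1, p2=1, p3=0, p4=0

110000101000100


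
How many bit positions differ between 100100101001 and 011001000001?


XOR: 111101101000
Count of 1s: 7

7


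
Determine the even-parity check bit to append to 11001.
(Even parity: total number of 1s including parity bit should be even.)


Number of 1s in data: 3
Parity bit: 1

1


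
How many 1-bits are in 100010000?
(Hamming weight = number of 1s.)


Counting 1s in 100010000

2


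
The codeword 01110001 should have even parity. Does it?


Number of 1s: 4

Yes, parity is correct (4 ones)


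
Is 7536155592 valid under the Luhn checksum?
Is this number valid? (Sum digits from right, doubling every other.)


Luhn sum = 46
46 mod 10 = 6

Invalid (Luhn sum mod 10 = 6)


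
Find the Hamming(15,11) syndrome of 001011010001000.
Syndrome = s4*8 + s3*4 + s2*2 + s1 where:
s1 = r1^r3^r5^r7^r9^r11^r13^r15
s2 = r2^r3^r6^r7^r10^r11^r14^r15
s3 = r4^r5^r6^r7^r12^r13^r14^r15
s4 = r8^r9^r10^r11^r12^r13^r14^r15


s1=0, s2=0, s3=1, s4=0

Syndrome = 4 (error at position 4)


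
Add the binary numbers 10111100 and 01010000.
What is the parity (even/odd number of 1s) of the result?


10111100 = 188
01010000 = 80
Sum = 268 = 100001100
1s count = 3

odd parity (3 ones in 100001100)


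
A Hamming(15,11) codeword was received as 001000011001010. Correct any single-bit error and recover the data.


Syndrome = 0: no error detected

Data: 10001001010 (no errors)


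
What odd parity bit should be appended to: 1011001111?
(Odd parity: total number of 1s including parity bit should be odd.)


Number of 1s in data: 7
Parity bit: 0

0


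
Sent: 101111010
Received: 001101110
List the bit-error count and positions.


XOR: 100010100

3 error(s) at position(s): 0, 4, 6


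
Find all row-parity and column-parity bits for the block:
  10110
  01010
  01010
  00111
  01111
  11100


Row parities: 100101
Column parities: 00010

Row P: 100101, Col P: 00010, Corner: 1


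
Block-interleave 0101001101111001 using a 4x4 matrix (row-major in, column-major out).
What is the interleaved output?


Matrix:
  0101
  0011
  0111
  1001
Read columns: 0001101001101111

0001101001101111


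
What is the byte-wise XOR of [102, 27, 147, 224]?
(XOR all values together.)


XOR chain: 102 ^ 27 ^ 147 ^ 224 = 14

14


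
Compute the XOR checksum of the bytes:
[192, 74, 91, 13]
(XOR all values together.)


XOR chain: 192 ^ 74 ^ 91 ^ 13 = 220

220


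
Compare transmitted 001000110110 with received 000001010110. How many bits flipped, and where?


XOR: 001001100000

3 error(s) at position(s): 2, 5, 6


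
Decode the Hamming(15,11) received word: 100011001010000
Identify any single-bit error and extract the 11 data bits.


Syndrome = 0: no error detected

Data: 01101010000 (no errors)


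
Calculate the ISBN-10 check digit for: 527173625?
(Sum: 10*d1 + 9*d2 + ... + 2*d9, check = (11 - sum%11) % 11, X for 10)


Weighted sum: 228
228 mod 11 = 8

Check digit: 3


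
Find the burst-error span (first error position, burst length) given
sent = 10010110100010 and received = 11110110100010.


XOR: 01100000000000

Burst at position 1, length 2


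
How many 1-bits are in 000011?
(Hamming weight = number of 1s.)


Counting 1s in 000011

2


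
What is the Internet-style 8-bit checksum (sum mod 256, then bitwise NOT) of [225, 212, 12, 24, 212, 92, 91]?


Sum = 868 mod 256 = 100
Complement = 155

155


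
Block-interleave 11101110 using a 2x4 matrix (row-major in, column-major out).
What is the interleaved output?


Matrix:
  1110
  1110
Read columns: 11111100

11111100


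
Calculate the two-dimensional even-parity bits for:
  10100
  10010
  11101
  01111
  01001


Row parities: 00000
Column parities: 11101

Row P: 00000, Col P: 11101, Corner: 0


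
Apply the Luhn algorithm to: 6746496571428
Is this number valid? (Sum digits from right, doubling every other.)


Luhn sum = 63
63 mod 10 = 3

Invalid (Luhn sum mod 10 = 3)


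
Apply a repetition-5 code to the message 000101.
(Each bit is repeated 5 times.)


Each bit -> 5 copies

000000000000000111110000011111


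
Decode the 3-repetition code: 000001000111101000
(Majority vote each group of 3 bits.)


Groups: 000, 001, 000, 111, 101, 000
Majority votes: 000110

000110


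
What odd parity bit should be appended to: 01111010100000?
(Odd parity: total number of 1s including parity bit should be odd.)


Number of 1s in data: 6
Parity bit: 1

1


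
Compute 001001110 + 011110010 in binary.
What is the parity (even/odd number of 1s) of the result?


001001110 = 78
011110010 = 242
Sum = 320 = 101000000
1s count = 2

even parity (2 ones in 101000000)


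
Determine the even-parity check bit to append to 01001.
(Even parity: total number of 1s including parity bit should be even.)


Number of 1s in data: 2
Parity bit: 0

0


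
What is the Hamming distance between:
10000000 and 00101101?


XOR: 10101101
Count of 1s: 5

5


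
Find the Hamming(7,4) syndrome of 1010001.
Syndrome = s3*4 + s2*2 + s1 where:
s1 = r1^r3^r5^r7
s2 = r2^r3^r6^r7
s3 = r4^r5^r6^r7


s1=1, s2=0, s3=1

Syndrome = 5 (error at position 5)


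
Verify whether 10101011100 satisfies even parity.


Number of 1s: 6

Yes, parity is correct (6 ones)


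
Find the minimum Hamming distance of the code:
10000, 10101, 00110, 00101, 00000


Comparing all pairs, minimum distance: 1
Can detect 0 errors, correct 0 errors

1


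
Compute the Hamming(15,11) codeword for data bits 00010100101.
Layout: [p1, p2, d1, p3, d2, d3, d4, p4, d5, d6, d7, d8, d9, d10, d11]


Parity bits: p1=1, p2=1, p3=1, p4=1

110100110100101


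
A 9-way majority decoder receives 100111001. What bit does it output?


Ones: 5 out of 9
Threshold: 5

1 (5/9 voted 1)


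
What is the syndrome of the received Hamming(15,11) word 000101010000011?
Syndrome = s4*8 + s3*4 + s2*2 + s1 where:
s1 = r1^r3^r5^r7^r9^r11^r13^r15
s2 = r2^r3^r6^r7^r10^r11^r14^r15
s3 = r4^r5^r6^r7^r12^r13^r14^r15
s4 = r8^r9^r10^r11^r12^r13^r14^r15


s1=1, s2=1, s3=0, s4=1

Syndrome = 11 (error at position 11)


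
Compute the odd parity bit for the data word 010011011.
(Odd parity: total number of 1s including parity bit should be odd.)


Number of 1s in data: 5
Parity bit: 0

0


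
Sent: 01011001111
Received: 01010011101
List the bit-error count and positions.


XOR: 00001010010

3 error(s) at position(s): 4, 6, 9


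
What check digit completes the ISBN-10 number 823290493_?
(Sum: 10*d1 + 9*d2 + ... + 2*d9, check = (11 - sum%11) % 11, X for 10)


Weighted sum: 239
239 mod 11 = 8

Check digit: 3


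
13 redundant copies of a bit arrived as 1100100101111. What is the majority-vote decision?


Ones: 8 out of 13
Threshold: 7

1 (8/13 voted 1)


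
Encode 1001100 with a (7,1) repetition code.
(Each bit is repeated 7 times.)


Each bit -> 7 copies

1111111000000000000001111111111111100000000000000


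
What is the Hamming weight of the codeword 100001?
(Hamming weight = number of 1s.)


Counting 1s in 100001

2


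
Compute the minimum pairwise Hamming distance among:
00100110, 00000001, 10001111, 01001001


Comparing all pairs, minimum distance: 2
Can detect 1 errors, correct 0 errors

2


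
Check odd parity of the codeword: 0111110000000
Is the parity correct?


Number of 1s: 5

Yes, parity is correct (5 ones)


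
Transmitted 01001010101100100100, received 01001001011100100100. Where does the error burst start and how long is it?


XOR: 00000011110000000000

Burst at position 6, length 4


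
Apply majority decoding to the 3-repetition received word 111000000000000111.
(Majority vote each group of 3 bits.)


Groups: 111, 000, 000, 000, 000, 111
Majority votes: 100001

100001


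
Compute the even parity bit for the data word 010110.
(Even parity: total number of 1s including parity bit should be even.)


Number of 1s in data: 3
Parity bit: 1

1


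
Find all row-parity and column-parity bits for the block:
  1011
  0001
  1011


Row parities: 111
Column parities: 0001

Row P: 111, Col P: 0001, Corner: 1


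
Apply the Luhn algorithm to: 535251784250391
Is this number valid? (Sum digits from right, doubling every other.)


Luhn sum = 67
67 mod 10 = 7

Invalid (Luhn sum mod 10 = 7)


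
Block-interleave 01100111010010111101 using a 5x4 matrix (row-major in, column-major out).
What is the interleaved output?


Matrix:
  0110
  0111
  0100
  1011
  1101
Read columns: 00011111011101001011

00011111011101001011


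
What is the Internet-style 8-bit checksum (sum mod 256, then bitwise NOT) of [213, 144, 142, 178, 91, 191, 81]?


Sum = 1040 mod 256 = 16
Complement = 239

239


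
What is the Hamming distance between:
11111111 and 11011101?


XOR: 00100010
Count of 1s: 2

2


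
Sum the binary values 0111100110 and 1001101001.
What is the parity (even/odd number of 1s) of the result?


0111100110 = 486
1001101001 = 617
Sum = 1103 = 10001001111
1s count = 6

even parity (6 ones in 10001001111)


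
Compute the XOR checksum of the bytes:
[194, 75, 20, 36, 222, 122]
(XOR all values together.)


XOR chain: 194 ^ 75 ^ 20 ^ 36 ^ 222 ^ 122 = 29

29


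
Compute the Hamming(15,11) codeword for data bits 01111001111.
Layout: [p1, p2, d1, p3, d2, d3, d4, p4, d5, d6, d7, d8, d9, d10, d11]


Parity bits: p1=1, p2=0, p3=1, p4=1

100111111001111


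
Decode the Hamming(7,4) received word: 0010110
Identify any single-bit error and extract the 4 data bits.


Syndrome = 0: no error detected

Data: 1110 (no errors)


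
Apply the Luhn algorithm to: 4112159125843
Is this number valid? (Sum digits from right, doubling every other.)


Luhn sum = 46
46 mod 10 = 6

Invalid (Luhn sum mod 10 = 6)


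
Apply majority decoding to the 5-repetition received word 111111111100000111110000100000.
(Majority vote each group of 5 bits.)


Groups: 11111, 11111, 00000, 11111, 00001, 00000
Majority votes: 110100

110100


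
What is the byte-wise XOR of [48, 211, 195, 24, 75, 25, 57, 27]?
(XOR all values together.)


XOR chain: 48 ^ 211 ^ 195 ^ 24 ^ 75 ^ 25 ^ 57 ^ 27 = 72

72


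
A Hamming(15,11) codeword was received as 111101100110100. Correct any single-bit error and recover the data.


Syndrome = 9: error at position 9

Data: 10111110100 (corrected bit 9)


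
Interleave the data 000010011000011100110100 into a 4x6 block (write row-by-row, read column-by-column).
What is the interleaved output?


Matrix:
  000010
  011000
  011100
  110100
Read columns: 000101110110001110000000

000101110110001110000000


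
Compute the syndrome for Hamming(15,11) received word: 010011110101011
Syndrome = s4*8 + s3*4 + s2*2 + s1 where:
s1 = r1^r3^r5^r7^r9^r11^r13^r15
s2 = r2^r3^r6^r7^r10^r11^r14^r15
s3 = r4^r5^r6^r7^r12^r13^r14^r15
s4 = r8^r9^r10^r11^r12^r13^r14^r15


s1=1, s2=0, s3=0, s4=1

Syndrome = 9 (error at position 9)


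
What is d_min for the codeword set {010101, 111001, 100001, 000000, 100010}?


Comparing all pairs, minimum distance: 2
Can detect 1 errors, correct 0 errors

2


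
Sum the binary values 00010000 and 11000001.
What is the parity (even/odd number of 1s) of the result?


00010000 = 16
11000001 = 193
Sum = 209 = 11010001
1s count = 4

even parity (4 ones in 11010001)


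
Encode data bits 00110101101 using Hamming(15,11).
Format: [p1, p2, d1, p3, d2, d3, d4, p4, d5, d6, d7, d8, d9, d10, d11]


Parity bits: p1=1, p2=0, p3=1, p4=0

100101100101101


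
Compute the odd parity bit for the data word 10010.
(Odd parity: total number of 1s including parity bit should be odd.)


Number of 1s in data: 2
Parity bit: 1

1


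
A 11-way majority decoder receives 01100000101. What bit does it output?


Ones: 4 out of 11
Threshold: 6

0 (4/11 voted 1)


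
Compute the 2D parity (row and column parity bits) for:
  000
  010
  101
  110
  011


Row parities: 01000
Column parities: 010

Row P: 01000, Col P: 010, Corner: 1


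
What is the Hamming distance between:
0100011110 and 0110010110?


XOR: 0010001000
Count of 1s: 2

2


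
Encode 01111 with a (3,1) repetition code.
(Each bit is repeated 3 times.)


Each bit -> 3 copies

000111111111111


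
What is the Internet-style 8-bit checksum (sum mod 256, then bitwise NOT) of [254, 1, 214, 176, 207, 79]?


Sum = 931 mod 256 = 163
Complement = 92

92


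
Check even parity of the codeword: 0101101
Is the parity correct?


Number of 1s: 4

Yes, parity is correct (4 ones)


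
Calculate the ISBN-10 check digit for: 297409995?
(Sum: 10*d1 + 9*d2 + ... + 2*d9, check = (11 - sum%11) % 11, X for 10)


Weighted sum: 303
303 mod 11 = 6

Check digit: 5


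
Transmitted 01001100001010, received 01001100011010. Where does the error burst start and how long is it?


XOR: 00000000010000

Burst at position 9, length 1


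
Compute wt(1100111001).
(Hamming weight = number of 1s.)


Counting 1s in 1100111001

6


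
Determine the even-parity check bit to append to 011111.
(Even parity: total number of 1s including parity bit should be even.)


Number of 1s in data: 5
Parity bit: 1

1


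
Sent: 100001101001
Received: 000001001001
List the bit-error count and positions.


XOR: 100000100000

2 error(s) at position(s): 0, 6


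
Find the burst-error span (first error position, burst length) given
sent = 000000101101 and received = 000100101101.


XOR: 000100000000

Burst at position 3, length 1


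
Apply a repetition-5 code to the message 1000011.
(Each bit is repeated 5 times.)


Each bit -> 5 copies

11111000000000000000000001111111111


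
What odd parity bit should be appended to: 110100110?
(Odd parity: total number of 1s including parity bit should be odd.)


Number of 1s in data: 5
Parity bit: 0

0


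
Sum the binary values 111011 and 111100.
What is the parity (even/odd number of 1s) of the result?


111011 = 59
111100 = 60
Sum = 119 = 1110111
1s count = 6

even parity (6 ones in 1110111)


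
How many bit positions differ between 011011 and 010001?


XOR: 001010
Count of 1s: 2

2


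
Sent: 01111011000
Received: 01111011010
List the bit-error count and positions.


XOR: 00000000010

1 error(s) at position(s): 9


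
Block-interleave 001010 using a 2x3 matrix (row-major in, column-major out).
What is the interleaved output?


Matrix:
  001
  010
Read columns: 000110

000110


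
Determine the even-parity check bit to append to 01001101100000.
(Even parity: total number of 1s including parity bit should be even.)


Number of 1s in data: 5
Parity bit: 1

1


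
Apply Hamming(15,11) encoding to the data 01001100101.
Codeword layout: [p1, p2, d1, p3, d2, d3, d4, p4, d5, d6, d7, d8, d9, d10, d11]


Parity bits: p1=0, p2=0, p3=1, p4=0

000110001100101


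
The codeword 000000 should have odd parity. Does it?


Number of 1s: 0

No, parity error (0 ones)


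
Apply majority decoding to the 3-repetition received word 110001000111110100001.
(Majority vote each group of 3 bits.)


Groups: 110, 001, 000, 111, 110, 100, 001
Majority votes: 1001100

1001100


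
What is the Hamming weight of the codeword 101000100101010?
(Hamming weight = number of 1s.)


Counting 1s in 101000100101010

6


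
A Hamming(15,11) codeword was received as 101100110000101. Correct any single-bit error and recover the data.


Syndrome = 11: error at position 11

Data: 10010010101 (corrected bit 11)


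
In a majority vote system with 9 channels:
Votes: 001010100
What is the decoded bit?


Ones: 3 out of 9
Threshold: 5

0 (3/9 voted 1)


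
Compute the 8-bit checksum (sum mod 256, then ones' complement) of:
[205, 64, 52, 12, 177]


Sum = 510 mod 256 = 254
Complement = 1

1


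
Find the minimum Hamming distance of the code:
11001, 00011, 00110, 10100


Comparing all pairs, minimum distance: 2
Can detect 1 errors, correct 0 errors

2


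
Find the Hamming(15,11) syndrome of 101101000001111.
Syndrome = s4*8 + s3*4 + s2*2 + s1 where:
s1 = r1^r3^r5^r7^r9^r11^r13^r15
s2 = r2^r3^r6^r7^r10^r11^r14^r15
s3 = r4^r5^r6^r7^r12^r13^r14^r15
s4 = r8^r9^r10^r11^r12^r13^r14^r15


s1=0, s2=0, s3=0, s4=0

Syndrome = 0 (no error)


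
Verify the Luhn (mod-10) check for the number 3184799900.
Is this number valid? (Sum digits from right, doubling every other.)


Luhn sum = 50
50 mod 10 = 0

Valid (Luhn sum mod 10 = 0)


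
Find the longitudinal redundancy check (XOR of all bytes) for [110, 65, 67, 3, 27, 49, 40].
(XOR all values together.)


XOR chain: 110 ^ 65 ^ 67 ^ 3 ^ 27 ^ 49 ^ 40 = 109

109


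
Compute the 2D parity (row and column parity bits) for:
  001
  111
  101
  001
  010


Row parities: 11011
Column parities: 000

Row P: 11011, Col P: 000, Corner: 0


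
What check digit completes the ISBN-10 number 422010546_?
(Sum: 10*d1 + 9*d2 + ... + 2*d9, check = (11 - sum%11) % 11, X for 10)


Weighted sum: 124
124 mod 11 = 3

Check digit: 8


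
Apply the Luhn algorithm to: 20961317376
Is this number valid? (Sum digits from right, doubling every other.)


Luhn sum = 41
41 mod 10 = 1

Invalid (Luhn sum mod 10 = 1)


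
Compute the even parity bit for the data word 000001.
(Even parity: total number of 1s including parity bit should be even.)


Number of 1s in data: 1
Parity bit: 1

1


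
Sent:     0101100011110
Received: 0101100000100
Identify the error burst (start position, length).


XOR: 0000000011010

Burst at position 8, length 4


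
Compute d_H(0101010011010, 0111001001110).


XOR: 0010011010100
Count of 1s: 5

5


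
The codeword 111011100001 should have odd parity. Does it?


Number of 1s: 7

Yes, parity is correct (7 ones)


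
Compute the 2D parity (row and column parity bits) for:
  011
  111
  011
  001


Row parities: 0101
Column parities: 110

Row P: 0101, Col P: 110, Corner: 0


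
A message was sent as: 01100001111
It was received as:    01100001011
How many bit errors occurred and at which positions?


XOR: 00000000100

1 error(s) at position(s): 8


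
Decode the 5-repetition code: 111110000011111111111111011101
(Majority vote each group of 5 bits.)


Groups: 11111, 00000, 11111, 11111, 11110, 11101
Majority votes: 101111

101111


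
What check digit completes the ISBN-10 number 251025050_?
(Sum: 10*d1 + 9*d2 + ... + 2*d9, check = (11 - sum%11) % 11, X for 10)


Weighted sum: 125
125 mod 11 = 4

Check digit: 7


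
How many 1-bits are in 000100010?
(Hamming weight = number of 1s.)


Counting 1s in 000100010

2


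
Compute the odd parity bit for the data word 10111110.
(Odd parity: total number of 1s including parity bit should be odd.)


Number of 1s in data: 6
Parity bit: 1

1


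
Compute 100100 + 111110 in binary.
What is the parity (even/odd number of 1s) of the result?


100100 = 36
111110 = 62
Sum = 98 = 1100010
1s count = 3

odd parity (3 ones in 1100010)


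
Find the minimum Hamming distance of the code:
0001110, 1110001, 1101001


Comparing all pairs, minimum distance: 2
Can detect 1 errors, correct 0 errors

2


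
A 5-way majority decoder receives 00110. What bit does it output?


Ones: 2 out of 5
Threshold: 3

0 (2/5 voted 1)


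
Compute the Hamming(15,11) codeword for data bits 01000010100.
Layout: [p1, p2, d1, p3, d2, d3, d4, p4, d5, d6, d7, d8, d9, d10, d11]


Parity bits: p1=1, p2=1, p3=0, p4=0

110010000010100


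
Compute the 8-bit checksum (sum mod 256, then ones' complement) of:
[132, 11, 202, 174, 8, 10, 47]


Sum = 584 mod 256 = 72
Complement = 183

183


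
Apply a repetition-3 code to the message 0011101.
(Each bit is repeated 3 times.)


Each bit -> 3 copies

000000111111111000111


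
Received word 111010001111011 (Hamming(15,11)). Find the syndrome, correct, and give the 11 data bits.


Syndrome = 0: no error detected

Data: 11001111011 (no errors)


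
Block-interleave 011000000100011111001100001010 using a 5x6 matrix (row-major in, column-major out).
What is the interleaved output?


Matrix:
  011000
  000100
  011111
  001100
  001010
Read columns: 000001010010111011100010100100

000001010010111011100010100100


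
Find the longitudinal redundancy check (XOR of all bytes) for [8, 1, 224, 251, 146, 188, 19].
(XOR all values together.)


XOR chain: 8 ^ 1 ^ 224 ^ 251 ^ 146 ^ 188 ^ 19 = 47

47


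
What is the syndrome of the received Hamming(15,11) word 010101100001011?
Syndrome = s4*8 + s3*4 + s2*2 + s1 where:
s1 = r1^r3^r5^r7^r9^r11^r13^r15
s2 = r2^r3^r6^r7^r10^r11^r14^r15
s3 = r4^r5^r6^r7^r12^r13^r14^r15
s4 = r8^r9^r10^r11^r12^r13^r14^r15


s1=0, s2=1, s3=0, s4=1

Syndrome = 10 (error at position 10)


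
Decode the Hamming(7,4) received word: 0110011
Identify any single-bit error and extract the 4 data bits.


Syndrome = 0: no error detected

Data: 1011 (no errors)


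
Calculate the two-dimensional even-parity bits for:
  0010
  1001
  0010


Row parities: 101
Column parities: 1001

Row P: 101, Col P: 1001, Corner: 0


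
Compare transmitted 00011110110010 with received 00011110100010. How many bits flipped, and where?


XOR: 00000000010000

1 error(s) at position(s): 9


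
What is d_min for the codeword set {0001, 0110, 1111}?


Comparing all pairs, minimum distance: 2
Can detect 1 errors, correct 0 errors

2
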